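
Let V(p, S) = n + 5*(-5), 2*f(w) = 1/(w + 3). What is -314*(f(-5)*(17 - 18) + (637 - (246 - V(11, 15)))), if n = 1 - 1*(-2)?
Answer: -231889/2 ≈ -1.1594e+5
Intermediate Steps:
f(w) = 1/(2*(3 + w)) (f(w) = 1/(2*(w + 3)) = 1/(2*(3 + w)))
n = 3 (n = 1 + 2 = 3)
V(p, S) = -22 (V(p, S) = 3 + 5*(-5) = 3 - 25 = -22)
-314*(f(-5)*(17 - 18) + (637 - (246 - V(11, 15)))) = -314*((1/(2*(3 - 5)))*(17 - 18) + (637 - (246 - 1*(-22)))) = -314*(((1/2)/(-2))*(-1) + (637 - (246 + 22))) = -314*(((1/2)*(-1/2))*(-1) + (637 - 1*268)) = -314*(-1/4*(-1) + (637 - 268)) = -314*(1/4 + 369) = -314*1477/4 = -231889/2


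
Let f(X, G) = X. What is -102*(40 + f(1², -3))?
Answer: -4182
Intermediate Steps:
-102*(40 + f(1², -3)) = -102*(40 + 1²) = -102*(40 + 1) = -102*41 = -4182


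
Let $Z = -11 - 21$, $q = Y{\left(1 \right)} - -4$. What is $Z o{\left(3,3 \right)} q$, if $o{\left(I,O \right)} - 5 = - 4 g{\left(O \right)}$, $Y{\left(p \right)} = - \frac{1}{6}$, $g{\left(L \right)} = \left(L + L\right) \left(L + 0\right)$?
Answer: $\frac{24656}{3} \approx 8218.7$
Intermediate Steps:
$g{\left(L \right)} = 2 L^{2}$ ($g{\left(L \right)} = 2 L L = 2 L^{2}$)
$Y{\left(p \right)} = - \frac{1}{6}$ ($Y{\left(p \right)} = \left(-1\right) \frac{1}{6} = - \frac{1}{6}$)
$o{\left(I,O \right)} = 5 - 8 O^{2}$ ($o{\left(I,O \right)} = 5 - 4 \cdot 2 O^{2} = 5 - 8 O^{2}$)
$q = \frac{23}{6}$ ($q = - \frac{1}{6} - -4 = - \frac{1}{6} + 4 = \frac{23}{6} \approx 3.8333$)
$Z = -32$
$Z o{\left(3,3 \right)} q = - 32 \left(5 - 8 \cdot 3^{2}\right) \frac{23}{6} = - 32 \left(5 - 72\right) \frac{23}{6} = \left(-32\right) \left(-67\right) \frac{23}{6} = 2144 \cdot \frac{23}{6} = \frac{24656}{3}$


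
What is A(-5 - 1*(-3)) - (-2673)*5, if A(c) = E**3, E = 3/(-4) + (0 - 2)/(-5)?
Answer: 106919657/8000 ≈ 13365.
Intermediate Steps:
E = -7/20 (E = 3*(-1/4) - 2*(-1/5) = -3/4 + 2/5 = -7/20 ≈ -0.35000)
A(c) = -343/8000 (A(c) = (-7/20)**3 = -343/8000)
A(-5 - 1*(-3)) - (-2673)*5 = -343/8000 - (-2673)*5 = -343/8000 - 99*(-135) = -343/8000 + 13365 = 106919657/8000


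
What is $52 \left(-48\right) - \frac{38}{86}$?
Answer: $- \frac{107347}{43} \approx -2496.4$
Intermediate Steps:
$52 \left(-48\right) - \frac{38}{86} = -2496 - \frac{19}{43} = - \frac{107347}{43}$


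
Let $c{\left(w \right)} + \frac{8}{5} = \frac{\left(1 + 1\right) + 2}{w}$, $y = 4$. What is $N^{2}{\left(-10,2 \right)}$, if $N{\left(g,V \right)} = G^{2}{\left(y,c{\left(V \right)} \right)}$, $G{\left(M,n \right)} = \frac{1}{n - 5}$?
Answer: $\frac{625}{279841} \approx 0.0022334$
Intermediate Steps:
$c{\left(w \right)} = - \frac{8}{5} + \frac{4}{w}$ ($c{\left(w \right)} = - \frac{8}{5} + \frac{\left(1 + 1\right) + 2}{w} = - \frac{8}{5} + \frac{2 + 2}{w} = - \frac{8}{5} + \frac{4}{w}$)
$G{\left(M,n \right)} = \frac{1}{-5 + n}$
$N{\left(g,V \right)} = \frac{1}{\left(- \frac{33}{5} + \frac{4}{V}\right)^{2}}$ ($N{\left(g,V \right)} = \left(\frac{1}{-5 - \left(\frac{8}{5} - \frac{4}{V}\right)}\right)^{2} = \left(\frac{1}{- \frac{33}{5} + \frac{4}{V}}\right)^{2} = \frac{1}{\left(- \frac{33}{5} + \frac{4}{V}\right)^{2}}$)
$N^{2}{\left(-10,2 \right)} = \left(\frac{25 \cdot 2^{2}}{\left(-20 + 33 \cdot 2\right)^{2}}\right)^{2} = \left(25 \cdot 4 \frac{1}{\left(-20 + 66\right)^{2}}\right)^{2} = \left(25 \cdot 4 \cdot \frac{1}{2116}\right)^{2} = \left(\frac{25}{529}\right)^{2} = \frac{625}{279841}$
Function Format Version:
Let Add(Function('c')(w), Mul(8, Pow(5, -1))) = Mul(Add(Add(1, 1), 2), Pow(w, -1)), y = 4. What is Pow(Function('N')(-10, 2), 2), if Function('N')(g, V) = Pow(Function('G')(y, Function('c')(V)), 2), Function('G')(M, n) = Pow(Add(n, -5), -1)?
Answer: Rational(625, 279841) ≈ 0.0022334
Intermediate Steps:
Function('c')(w) = Add(Rational(-8, 5), Mul(4, Pow(w, -1))) (Function('c')(w) = Add(Rational(-8, 5), Mul(Add(Add(1, 1), 2), Pow(w, -1))) = Add(Rational(-8, 5), Mul(Add(2, 2), Pow(w, -1))) = Add(Rational(-8, 5), Mul(4, Pow(w, -1))))
Function('G')(M, n) = Pow(Add(-5, n), -1)
Function('N')(g, V) = Pow(Add(Rational(-33, 5), Mul(4, Pow(V, -1))), -2) (Function('N')(g, V) = Pow(Pow(Add(-5, Add(Rational(-8, 5), Mul(4, Pow(V, -1)))), -1), 2) = Pow(Pow(Add(Rational(-33, 5), Mul(4, Pow(V, -1))), -1), 2) = Pow(Add(Rational(-33, 5), Mul(4, Pow(V, -1))), -2))
Pow(Function('N')(-10, 2), 2) = Pow(Mul(25, Pow(2, 2), Pow(Add(-20, Mul(33, 2)), -2)), 2) = Pow(Mul(25, 4, Pow(Add(-20, 66), -2)), 2) = Pow(Mul(25, 4, Pow(46, -2)), 2) = Pow(Mul(25, 4, Rational(1, 2116)), 2) = Pow(Rational(25, 529), 2) = Rational(625, 279841)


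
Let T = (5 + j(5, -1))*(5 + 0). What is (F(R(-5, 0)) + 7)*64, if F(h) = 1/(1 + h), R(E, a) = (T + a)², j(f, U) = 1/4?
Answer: 4947392/11041 ≈ 448.09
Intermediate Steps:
j(f, U) = ¼
T = 105/4 (T = (5 + ¼)*(5 + 0) = (21/4)*5 = 105/4 ≈ 26.250)
R(E, a) = (105/4 + a)²
(F(R(-5, 0)) + 7)*64 = (1/(1 + (105 + 4*0)²/16) + 7)*64 = (1/(1 + (105 + 0)²/16) + 7)*64 = (1/(1 + (1/16)*105²) + 7)*64 = (1/(1 + (1/16)*11025) + 7)*64 = (1/(1 + 11025/16) + 7)*64 = (1/(11041/16) + 7)*64 = (16/11041 + 7)*64 = (77303/11041)*64 = 4947392/11041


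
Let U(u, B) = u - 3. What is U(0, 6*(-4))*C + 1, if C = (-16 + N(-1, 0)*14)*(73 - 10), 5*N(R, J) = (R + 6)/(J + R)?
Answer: 5671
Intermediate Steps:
N(R, J) = (6 + R)/(5*(J + R)) (N(R, J) = ((R + 6)/(J + R))/5 = ((6 + R)/(J + R))/5 = (6 + R)/(5*(J + R)))
U(u, B) = -3 + u
C = -1890 (C = (-16 + ((6 - 1)/(5*(0 - 1)))*14)*(73 - 10) = (-16 + ((1/5)*5/(-1))*14)*63 = (-16 + ((1/5)*(-1)*5)*14)*63 = (-16 - 1*14)*63 = (-16 - 14)*63 = -30*63 = -1890)
U(0, 6*(-4))*C + 1 = (-3 + 0)*(-1890) + 1 = -3*(-1890) + 1 = 5670 + 1 = 5671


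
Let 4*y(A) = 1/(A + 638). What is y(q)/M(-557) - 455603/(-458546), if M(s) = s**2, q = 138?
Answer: 219375782457417/220792855704608 ≈ 0.99358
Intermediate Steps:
y(A) = 1/(4*(638 + A)) (y(A) = 1/(4*(A + 638)) = 1/(4*(638 + A)))
y(q)/M(-557) - 455603/(-458546) = (1/(4*(638 + 138)))/((-557)**2) - 455603/(-458546) = ((1/4)/776)/310249 - 455603*(-1/458546) = ((1/4)*(1/776))*(1/310249) + 455603/458546 = (1/3104)*(1/310249) + 455603/458546 = 1/963012896 + 455603/458546 = 219375782457417/220792855704608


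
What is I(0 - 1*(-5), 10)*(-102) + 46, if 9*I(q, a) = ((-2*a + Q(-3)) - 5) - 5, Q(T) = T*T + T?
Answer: 318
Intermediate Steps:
Q(T) = T + T**2 (Q(T) = T**2 + T = T + T**2)
I(q, a) = -4/9 - 2*a/9 (I(q, a) = (((-2*a - 3*(1 - 3)) - 5) - 5)/9 = (((-2*a - 3*(-2)) - 5) - 5)/9 = (((-2*a + 6) - 5) - 5)/9 = (((6 - 2*a) - 5) - 5)/9 = ((1 - 2*a) - 5)/9 = (-4 - 2*a)/9 = -4/9 - 2*a/9)
I(0 - 1*(-5), 10)*(-102) + 46 = (-4/9 - 2/9*10)*(-102) + 46 = (-4/9 - 20/9)*(-102) + 46 = -8/3*(-102) + 46 = 272 + 46 = 318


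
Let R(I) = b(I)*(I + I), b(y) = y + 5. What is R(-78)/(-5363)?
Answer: -11388/5363 ≈ -2.1234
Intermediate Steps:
b(y) = 5 + y
R(I) = 2*I*(5 + I) (R(I) = (5 + I)*(I + I) = (5 + I)*(2*I) = 2*I*(5 + I))
R(-78)/(-5363) = (2*(-78)*(5 - 78))/(-5363) = (2*(-78)*(-73))*(-1/5363) = 11388*(-1/5363) = -11388/5363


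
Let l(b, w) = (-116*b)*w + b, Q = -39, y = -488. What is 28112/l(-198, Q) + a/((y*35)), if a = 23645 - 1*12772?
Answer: -1022181731/1530282600 ≈ -0.66797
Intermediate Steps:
l(b, w) = b - 116*b*w (l(b, w) = -116*b*w + b = b - 116*b*w)
a = 10873 (a = 23645 - 12772 = 10873)
28112/l(-198, Q) + a/((y*35)) = 28112/((-198*(1 - 116*(-39)))) + 10873/((-488*35)) = 28112/((-198*(1 + 4524))) + 10873/(-17080) = 28112/((-198*4525)) + 10873*(-1/17080) = 28112/(-895950) - 10873/17080 = 28112*(-1/895950) - 10873/17080 = -14056/447975 - 10873/17080 = -1022181731/1530282600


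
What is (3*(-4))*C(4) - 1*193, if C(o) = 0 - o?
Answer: -145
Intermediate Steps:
C(o) = -o
(3*(-4))*C(4) - 1*193 = (3*(-4))*(-1*4) - 1*193 = -12*(-4) - 193 = 48 - 193 = -145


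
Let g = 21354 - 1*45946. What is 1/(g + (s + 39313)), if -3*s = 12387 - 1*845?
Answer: 3/32621 ≈ 9.1965e-5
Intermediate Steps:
s = -11542/3 (s = -(12387 - 1*845)/3 = -(12387 - 845)/3 = -1/3*11542 = -11542/3 ≈ -3847.3)
g = -24592 (g = 21354 - 45946 = -24592)
1/(g + (s + 39313)) = 1/(-24592 + (-11542/3 + 39313)) = 1/(-24592 + 106397/3) = 1/(32621/3) = 3/32621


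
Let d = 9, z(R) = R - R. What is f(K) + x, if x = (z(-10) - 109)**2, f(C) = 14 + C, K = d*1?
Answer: 11904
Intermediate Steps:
z(R) = 0
K = 9 (K = 9*1 = 9)
x = 11881 (x = (0 - 109)**2 = (-109)**2 = 11881)
f(K) + x = (14 + 9) + 11881 = 23 + 11881 = 11904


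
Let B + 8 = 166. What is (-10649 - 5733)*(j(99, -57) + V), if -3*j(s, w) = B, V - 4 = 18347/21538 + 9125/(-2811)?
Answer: 25321676313019/30271659 ≈ 8.3648e+5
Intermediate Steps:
V = 97212439/60543318 (V = 4 + (18347/21538 + 9125/(-2811)) = 4 + (18347*(1/21538) + 9125*(-1/2811)) = 4 + (18347/21538 - 9125/2811) = 4 - 144960833/60543318 = 97212439/60543318 ≈ 1.6057)
B = 158 (B = -8 + 166 = 158)
j(s, w) = -158/3 (j(s, w) = -1/3*158 = -158/3)
(-10649 - 5733)*(j(99, -57) + V) = (-10649 - 5733)*(-158/3 + 97212439/60543318) = -16382*(-3091402309/60543318) = 25321676313019/30271659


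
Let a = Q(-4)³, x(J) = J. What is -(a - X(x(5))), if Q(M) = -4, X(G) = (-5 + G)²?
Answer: 64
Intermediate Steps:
a = -64 (a = (-4)³ = -64)
-(a - X(x(5))) = -(-64 - (-5 + 5)²) = -(-64 - 1*0²) = -(-64 - 1*0) = -(-64 + 0) = -1*(-64) = 64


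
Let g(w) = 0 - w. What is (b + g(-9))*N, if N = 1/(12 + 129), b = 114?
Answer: 41/47 ≈ 0.87234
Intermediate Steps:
g(w) = -w
N = 1/141 ≈ 0.0070922
(b + g(-9))*N = (114 - 1*(-9))*(1/141) = (114 + 9)*(1/141) = 123*(1/141) = 41/47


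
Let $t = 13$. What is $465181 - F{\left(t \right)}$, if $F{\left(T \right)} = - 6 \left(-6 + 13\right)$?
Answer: $465223$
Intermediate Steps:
$F{\left(T \right)} = -42$ ($F{\left(T \right)} = \left(-6\right) 7 = -42$)
$465181 - F{\left(t \right)} = 465181 - -42 = 465181 + 42 = 465223$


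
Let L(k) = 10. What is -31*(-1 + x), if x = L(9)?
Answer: -279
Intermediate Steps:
x = 10
-31*(-1 + x) = -31*(-1 + 10) = -31*9 = -279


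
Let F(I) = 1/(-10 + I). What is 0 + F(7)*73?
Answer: -73/3 ≈ -24.333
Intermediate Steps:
0 + F(7)*73 = 0 + 73/(-10 + 7) = 0 + 73/(-3) = 0 - ⅓*73 = 0 - 73/3 = -73/3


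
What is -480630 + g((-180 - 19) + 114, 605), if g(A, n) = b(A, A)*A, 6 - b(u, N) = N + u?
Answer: -495590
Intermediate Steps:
b(u, N) = 6 - N - u (b(u, N) = 6 - (N + u) = 6 + (-N - u) = 6 - N - u)
g(A, n) = A*(6 - 2*A) (g(A, n) = (6 - A - A)*A = (6 - 2*A)*A = A*(6 - 2*A))
-480630 + g((-180 - 19) + 114, 605) = -480630 + 2*((-180 - 19) + 114)*(3 - ((-180 - 19) + 114)) = -480630 + 2*(-199 + 114)*(3 - (-199 + 114)) = -480630 + 2*(-85)*(3 - 1*(-85)) = -480630 + 2*(-85)*(3 + 85) = -480630 + 2*(-85)*88 = -480630 - 14960 = -495590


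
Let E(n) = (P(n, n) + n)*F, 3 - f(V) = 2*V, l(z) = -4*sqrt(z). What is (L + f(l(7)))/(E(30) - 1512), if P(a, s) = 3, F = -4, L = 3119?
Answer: -1561/822 - 2*sqrt(7)/411 ≈ -1.9119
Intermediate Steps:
f(V) = 3 - 2*V
E(n) = -12 - 4*n (E(n) = (3 + n)*(-4) = -12 - 4*n)
(L + f(l(7)))/(E(30) - 1512) = (3119 + (3 - (-8)*sqrt(7)))/((-12 - 4*30) - 1512) = (3119 + (3 + 8*sqrt(7)))/((-12 - 120) - 1512) = (3122 + 8*sqrt(7))/(-132 - 1512) = (3122 + 8*sqrt(7))/(-1644) = (3122 + 8*sqrt(7))*(-1/1644) = -1561/822 - 2*sqrt(7)/411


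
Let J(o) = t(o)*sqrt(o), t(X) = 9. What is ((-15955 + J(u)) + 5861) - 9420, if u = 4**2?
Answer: -19478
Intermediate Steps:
u = 16
J(o) = 9*sqrt(o)
((-15955 + J(u)) + 5861) - 9420 = ((-15955 + 9*sqrt(16)) + 5861) - 9420 = ((-15955 + 9*4) + 5861) - 9420 = ((-15955 + 36) + 5861) - 9420 = (-15919 + 5861) - 9420 = -10058 - 9420 = -19478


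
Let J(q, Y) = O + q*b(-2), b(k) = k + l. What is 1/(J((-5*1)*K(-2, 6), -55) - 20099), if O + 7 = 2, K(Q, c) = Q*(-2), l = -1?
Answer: -1/20044 ≈ -4.9890e-5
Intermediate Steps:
K(Q, c) = -2*Q
O = -5 (O = -7 + 2 = -5)
b(k) = -1 + k (b(k) = k - 1 = -1 + k)
J(q, Y) = -5 - 3*q (J(q, Y) = -5 + q*(-1 - 2) = -5 + q*(-3) = -5 - 3*q)
1/(J((-5*1)*K(-2, 6), -55) - 20099) = 1/((-5 - 3*(-5*1)*(-2*(-2))) - 20099) = 1/((-5 - (-15)*4) - 20099) = 1/((-5 - 3*(-20)) - 20099) = 1/((-5 + 60) - 20099) = 1/(55 - 20099) = 1/(-20044) = -1/20044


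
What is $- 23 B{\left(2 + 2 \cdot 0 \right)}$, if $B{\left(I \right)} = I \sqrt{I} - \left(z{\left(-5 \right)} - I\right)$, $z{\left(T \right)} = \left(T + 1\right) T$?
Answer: $414 - 46 \sqrt{2} \approx 348.95$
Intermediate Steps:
$z{\left(T \right)} = T \left(1 + T\right)$ ($z{\left(T \right)} = \left(1 + T\right) T = T \left(1 + T\right)$)
$B{\left(I \right)} = -20 + I + I^{\frac{3}{2}}$ ($B{\left(I \right)} = I \sqrt{I} - \left(- 5 \left(1 - 5\right) - I\right) = I^{\frac{3}{2}} - \left(\left(-5\right) \left(-4\right) - I\right) = I^{\frac{3}{2}} - \left(20 - I\right) = I^{\frac{3}{2}} + \left(-20 + I\right) = -20 + I + I^{\frac{3}{2}}$)
$- 23 B{\left(2 + 2 \cdot 0 \right)} = - 23 \left(-20 + \left(2 + 2 \cdot 0\right) + \left(2 + 2 \cdot 0\right)^{\frac{3}{2}}\right) = - 23 \left(-20 + \left(2 + 0\right) + \left(2 + 0\right)^{\frac{3}{2}}\right) = - 23 \left(-20 + 2 + 2^{\frac{3}{2}}\right) = - 23 \left(-20 + 2 + 2 \sqrt{2}\right) = - 23 \left(-18 + 2 \sqrt{2}\right) = 414 - 46 \sqrt{2}$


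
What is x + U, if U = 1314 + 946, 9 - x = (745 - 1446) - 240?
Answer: 3210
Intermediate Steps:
x = 950 (x = 9 - ((745 - 1446) - 240) = 9 - (-701 - 240) = 9 - 1*(-941) = 9 + 941 = 950)
U = 2260
x + U = 950 + 2260 = 3210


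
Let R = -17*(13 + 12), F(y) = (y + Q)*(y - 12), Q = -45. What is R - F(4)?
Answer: -753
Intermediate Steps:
F(y) = (-45 + y)*(-12 + y) (F(y) = (y - 45)*(y - 12) = (-45 + y)*(-12 + y))
R = -425 (R = -17*25 = -425)
R - F(4) = -425 - (540 + 4² - 57*4) = -425 - (540 + 16 - 228) = -425 - 1*328 = -425 - 328 = -753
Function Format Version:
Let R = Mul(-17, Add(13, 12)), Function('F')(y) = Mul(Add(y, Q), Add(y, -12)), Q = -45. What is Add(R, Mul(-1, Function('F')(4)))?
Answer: -753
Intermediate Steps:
Function('F')(y) = Mul(Add(-45, y), Add(-12, y)) (Function('F')(y) = Mul(Add(y, -45), Add(y, -12)) = Mul(Add(-45, y), Add(-12, y)))
R = -425 (R = Mul(-17, 25) = -425)
Add(R, Mul(-1, Function('F')(4))) = Add(-425, Mul(-1, Add(540, Pow(4, 2), Mul(-57, 4)))) = Add(-425, Mul(-1, Add(540, 16, -228))) = Add(-425, Mul(-1, 328)) = Add(-425, -328) = -753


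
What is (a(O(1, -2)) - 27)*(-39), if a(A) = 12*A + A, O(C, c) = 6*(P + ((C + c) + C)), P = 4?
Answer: -11115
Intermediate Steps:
O(C, c) = 24 + 6*c + 12*C (O(C, c) = 6*(4 + ((C + c) + C)) = 6*(4 + (c + 2*C)) = 6*(4 + c + 2*C) = 24 + 6*c + 12*C)
a(A) = 13*A
(a(O(1, -2)) - 27)*(-39) = (13*(24 + 6*(-2) + 12*1) - 27)*(-39) = (13*(24 - 12 + 12) - 27)*(-39) = (13*24 - 27)*(-39) = (312 - 27)*(-39) = 285*(-39) = -11115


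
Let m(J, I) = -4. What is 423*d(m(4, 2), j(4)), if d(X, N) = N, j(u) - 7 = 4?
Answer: 4653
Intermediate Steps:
j(u) = 11 (j(u) = 7 + 4 = 11)
423*d(m(4, 2), j(4)) = 423*11 = 4653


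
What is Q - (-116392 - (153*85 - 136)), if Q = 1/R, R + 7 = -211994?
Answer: 27403461260/212001 ≈ 1.2926e+5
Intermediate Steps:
R = -212001 (R = -7 - 211994 = -212001)
Q = -1/212001 (Q = 1/(-212001) = -1/212001 ≈ -4.7170e-6)
Q - (-116392 - (153*85 - 136)) = -1/212001 - (-116392 - (153*85 - 136)) = -1/212001 - (-116392 - (13005 - 136)) = -1/212001 - (-116392 - 1*12869) = -1/212001 - (-116392 - 12869) = -1/212001 - 1*(-129261) = -1/212001 + 129261 = 27403461260/212001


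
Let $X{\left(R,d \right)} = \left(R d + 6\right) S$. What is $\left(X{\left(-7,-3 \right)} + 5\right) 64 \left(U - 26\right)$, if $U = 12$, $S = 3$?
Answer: $-77056$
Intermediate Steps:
$X{\left(R,d \right)} = 18 + 3 R d$ ($X{\left(R,d \right)} = \left(R d + 6\right) 3 = \left(6 + R d\right) 3 = 18 + 3 R d$)
$\left(X{\left(-7,-3 \right)} + 5\right) 64 \left(U - 26\right) = \left(\left(18 + 3 \left(-7\right) \left(-3\right)\right) + 5\right) 64 \left(12 - 26\right) = \left(\left(18 + 63\right) + 5\right) 64 \left(12 - 26\right) = \left(81 + 5\right) 64 \left(-14\right) = 86 \cdot 64 \left(-14\right) = 5504 \left(-14\right) = -77056$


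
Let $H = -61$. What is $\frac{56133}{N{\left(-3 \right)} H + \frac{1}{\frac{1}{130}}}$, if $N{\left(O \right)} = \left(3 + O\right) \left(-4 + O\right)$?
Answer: $\frac{56133}{130} \approx 431.79$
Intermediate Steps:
$N{\left(O \right)} = \left(-4 + O\right) \left(3 + O\right)$
$\frac{56133}{N{\left(-3 \right)} H + \frac{1}{\frac{1}{130}}} = \frac{56133}{\left(-12 + \left(-3\right)^{2} - -3\right) \left(-61\right) + \frac{1}{\frac{1}{130}}} = \frac{56133}{\left(-12 + 9 + 3\right) \left(-61\right) + \frac{1}{\frac{1}{130}}} = \frac{56133}{0 \left(-61\right) + 130} = \frac{56133}{0 + 130} = \frac{56133}{130}$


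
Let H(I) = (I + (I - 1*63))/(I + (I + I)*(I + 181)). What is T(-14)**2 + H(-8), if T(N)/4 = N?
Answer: 8705615/2776 ≈ 3136.0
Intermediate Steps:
T(N) = 4*N
H(I) = (-63 + 2*I)/(I + 2*I*(181 + I)) (H(I) = (I + (I - 63))/(I + (2*I)*(181 + I)) = (I + (-63 + I))/(I + 2*I*(181 + I)) = (-63 + 2*I)/(I + 2*I*(181 + I)))
T(-14)**2 + H(-8) = (4*(-14))**2 + (-63 + 2*(-8))/((-8)*(363 + 2*(-8))) = (-56)**2 - (-63 - 16)/(8*(363 - 16)) = 3136 - 1/8*(-79)/347 = 3136 - 1/8*1/347*(-79) = 3136 + 79/2776 = 8705615/2776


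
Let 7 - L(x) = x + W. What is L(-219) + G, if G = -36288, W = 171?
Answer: -36233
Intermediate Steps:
L(x) = -164 - x (L(x) = 7 - (x + 171) = 7 - (171 + x) = 7 + (-171 - x) = -164 - x)
L(-219) + G = (-164 - 1*(-219)) - 36288 = (-164 + 219) - 36288 = 55 - 36288 = -36233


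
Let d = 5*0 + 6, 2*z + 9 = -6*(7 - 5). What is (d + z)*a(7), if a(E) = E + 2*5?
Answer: -153/2 ≈ -76.500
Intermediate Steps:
a(E) = 10 + E (a(E) = E + 10 = 10 + E)
z = -21/2 (z = -9/2 + (-6*(7 - 5))/2 = -9/2 + (-6*2)/2 = -9/2 + (½)*(-12) = -9/2 - 6 = -21/2 ≈ -10.500)
d = 6 (d = 0 + 6 = 6)
(d + z)*a(7) = (6 - 21/2)*(10 + 7) = -9/2*17 = -153/2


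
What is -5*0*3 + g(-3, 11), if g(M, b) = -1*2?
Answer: -2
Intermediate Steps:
g(M, b) = -2
-5*0*3 + g(-3, 11) = -5*0*3 - 2 = 0*3 - 2 = 0 - 2 = -2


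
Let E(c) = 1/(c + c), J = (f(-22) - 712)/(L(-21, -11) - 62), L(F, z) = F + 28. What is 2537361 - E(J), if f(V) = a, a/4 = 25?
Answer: 3105729809/1224 ≈ 2.5374e+6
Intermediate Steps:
a = 100 (a = 4*25 = 100)
f(V) = 100
L(F, z) = 28 + F
J = 612/55 (J = (100 - 712)/((28 - 21) - 62) = -612/(7 - 62) = -612/(-55) = -612*(-1/55) = 612/55 ≈ 11.127)
E(c) = 1/(2*c)
2537361 - E(J) = 2537361 - 1/(2*612/55) = 2537361 - 55/(2*612) = 2537361 - 1*55/1224 = 2537361 - 55/1224 = 3105729809/1224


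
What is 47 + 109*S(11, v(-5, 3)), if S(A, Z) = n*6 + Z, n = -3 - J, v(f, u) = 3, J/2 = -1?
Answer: -280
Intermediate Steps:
J = -2 (J = 2*(-1) = -2)
n = -1 (n = -3 - 1*(-2) = -3 + 2 = -1)
S(A, Z) = -6 + Z (S(A, Z) = -1*6 + Z = -6 + Z)
47 + 109*S(11, v(-5, 3)) = 47 + 109*(-6 + 3) = 47 + 109*(-3) = 47 - 327 = -280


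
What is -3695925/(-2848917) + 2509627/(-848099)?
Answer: -1338402909128/805387886261 ≈ -1.6618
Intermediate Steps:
-3695925/(-2848917) + 2509627/(-848099) = -3695925*(-1/2848917) + 2509627*(-1/848099) = 1231975/949639 - 2509627/848099 = -1338402909128/805387886261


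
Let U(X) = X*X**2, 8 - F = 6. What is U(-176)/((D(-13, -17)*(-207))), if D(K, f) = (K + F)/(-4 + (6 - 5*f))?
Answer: -14372864/69 ≈ -2.0830e+5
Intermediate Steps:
F = 2 (F = 8 - 1*6 = 8 - 6 = 2)
D(K, f) = (2 + K)/(2 - 5*f) (D(K, f) = (K + 2)/(-4 + (6 - 5*f)) = (2 + K)/(2 - 5*f))
U(X) = X**3
U(-176)/((D(-13, -17)*(-207))) = (-176)**3/((((-2 - 1*(-13))/(-2 + 5*(-17)))*(-207))) = -5451776*(-(-2 - 85)/(207*(-2 + 13))) = -5451776/((11/(-87))*(-207)) = -5451776/(-1/87*11*(-207)) = -5451776/((-11/87*(-207))) = -5451776/759/29 = -5451776*29/759 = -14372864/69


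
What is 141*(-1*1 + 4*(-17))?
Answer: -9729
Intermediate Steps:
141*(-1*1 + 4*(-17)) = 141*(-1 - 68) = 141*(-69) = -9729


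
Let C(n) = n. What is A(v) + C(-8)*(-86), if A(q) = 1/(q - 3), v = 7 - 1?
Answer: 2065/3 ≈ 688.33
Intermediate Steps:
v = 6
A(q) = 1/(-3 + q)
A(v) + C(-8)*(-86) = 1/(-3 + 6) - 8*(-86) = 1/3 + 688 = ⅓ + 688 = 2065/3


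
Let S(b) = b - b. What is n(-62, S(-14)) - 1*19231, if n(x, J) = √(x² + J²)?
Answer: -19169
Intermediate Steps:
S(b) = 0
n(x, J) = √(J² + x²)
n(-62, S(-14)) - 1*19231 = √(0² + (-62)²) - 1*19231 = √(0 + 3844) - 19231 = √3844 - 19231 = 62 - 19231 = -19169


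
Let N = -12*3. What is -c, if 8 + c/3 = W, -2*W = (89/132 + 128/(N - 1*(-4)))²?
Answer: 471505/11616 ≈ 40.591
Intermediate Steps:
N = -36
W = -192721/34848 (W = -(89/132 + 128/(-36 - 1*(-4)))²/2 = -(89*(1/132) + 128/(-36 + 4))²/2 = -(89/132 + 128/(-32))²/2 = -(89/132 + 128*(-1/32))²/2 = -(89/132 - 4)²/2 = -(-439/132)²/2 = -½*192721/17424 = -192721/34848 ≈ -5.5303)
c = -471505/11616 (c = -24 + 3*(-192721/34848) = -24 - 192721/11616 = -471505/11616 ≈ -40.591)
-c = -1*(-471505/11616) = 471505/11616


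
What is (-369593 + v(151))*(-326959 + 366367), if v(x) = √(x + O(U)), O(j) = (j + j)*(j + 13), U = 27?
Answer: -14564920944 + 39408*√2311 ≈ -1.4563e+10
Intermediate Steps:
O(j) = 2*j*(13 + j) (O(j) = (2*j)*(13 + j) = 2*j*(13 + j))
v(x) = √(2160 + x) (v(x) = √(x + 2*27*(13 + 27)) = √(x + 2*27*40) = √(x + 2160) = √(2160 + x))
(-369593 + v(151))*(-326959 + 366367) = (-369593 + √(2160 + 151))*(-326959 + 366367) = (-369593 + √2311)*39408 = -14564920944 + 39408*√2311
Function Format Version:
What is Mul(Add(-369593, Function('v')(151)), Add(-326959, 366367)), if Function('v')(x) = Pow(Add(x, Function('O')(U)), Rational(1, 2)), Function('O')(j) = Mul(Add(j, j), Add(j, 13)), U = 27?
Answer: Add(-14564920944, Mul(39408, Pow(2311, Rational(1, 2)))) ≈ -1.4563e+10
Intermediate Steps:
Function('O')(j) = Mul(2, j, Add(13, j)) (Function('O')(j) = Mul(Mul(2, j), Add(13, j)) = Mul(2, j, Add(13, j)))
Function('v')(x) = Pow(Add(2160, x), Rational(1, 2)) (Function('v')(x) = Pow(Add(x, Mul(2, 27, Add(13, 27))), Rational(1, 2)) = Pow(Add(x, Mul(2, 27, 40)), Rational(1, 2)) = Pow(Add(x, 2160), Rational(1, 2)) = Pow(Add(2160, x), Rational(1, 2)))
Mul(Add(-369593, Function('v')(151)), Add(-326959, 366367)) = Mul(Add(-369593, Pow(Add(2160, 151), Rational(1, 2))), Add(-326959, 366367)) = Mul(Add(-369593, Pow(2311, Rational(1, 2))), 39408) = Add(-14564920944, Mul(39408, Pow(2311, Rational(1, 2))))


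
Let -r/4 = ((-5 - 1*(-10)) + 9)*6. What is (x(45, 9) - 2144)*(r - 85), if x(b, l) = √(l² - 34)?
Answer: 902624 - 421*√47 ≈ 8.9974e+5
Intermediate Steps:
r = -336 (r = -4*((-5 - 1*(-10)) + 9)*6 = -4*((-5 + 10) + 9)*6 = -4*(5 + 9)*6 = -56*6 = -4*84 = -336)
x(b, l) = √(-34 + l²)
(x(45, 9) - 2144)*(r - 85) = (√(-34 + 9²) - 2144)*(-336 - 85) = (√(-34 + 81) - 2144)*(-421) = (√47 - 2144)*(-421) = (-2144 + √47)*(-421) = 902624 - 421*√47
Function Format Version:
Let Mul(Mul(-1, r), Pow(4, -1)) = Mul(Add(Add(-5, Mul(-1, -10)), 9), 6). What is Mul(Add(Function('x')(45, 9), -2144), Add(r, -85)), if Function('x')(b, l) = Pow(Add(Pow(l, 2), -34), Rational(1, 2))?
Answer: Add(902624, Mul(-421, Pow(47, Rational(1, 2)))) ≈ 8.9974e+5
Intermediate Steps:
r = -336 (r = Mul(-4, Mul(Add(Add(-5, Mul(-1, -10)), 9), 6)) = Mul(-4, Mul(Add(Add(-5, 10), 9), 6)) = Mul(-4, Mul(Add(5, 9), 6)) = Mul(-4, Mul(14, 6)) = Mul(-4, 84) = -336)
Function('x')(b, l) = Pow(Add(-34, Pow(l, 2)), Rational(1, 2))
Mul(Add(Function('x')(45, 9), -2144), Add(r, -85)) = Mul(Add(Pow(Add(-34, Pow(9, 2)), Rational(1, 2)), -2144), Add(-336, -85)) = Mul(Add(Pow(Add(-34, 81), Rational(1, 2)), -2144), -421) = Mul(Add(Pow(47, Rational(1, 2)), -2144), -421) = Mul(Add(-2144, Pow(47, Rational(1, 2))), -421) = Add(902624, Mul(-421, Pow(47, Rational(1, 2))))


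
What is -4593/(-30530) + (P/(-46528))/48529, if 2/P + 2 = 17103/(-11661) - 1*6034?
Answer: 4680347689093904699/31110606346156665440 ≈ 0.15044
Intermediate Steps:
P = -7774/23467633 (P = 2/(-2 + (17103/(-11661) - 1*6034)) = 2/(-2 + (17103*(-1/11661) - 6034)) = 2/(-2 + (-5701/3887 - 6034)) = 2/(-2 - 23459859/3887) = 2/(-23467633/3887) = 2*(-3887/23467633) = -7774/23467633 ≈ -0.00033126)
-4593/(-30530) + (P/(-46528))/48529 = -4593/(-30530) - 7774/23467633/(-46528)/48529 = -4593*(-1/30530) - 7774/23467633*(-1/46528)*(1/48529) = 4593/30530 + (3887/545951014112)*(1/48529) = 4593/30530 + 299/2038035135680096 = 4680347689093904699/31110606346156665440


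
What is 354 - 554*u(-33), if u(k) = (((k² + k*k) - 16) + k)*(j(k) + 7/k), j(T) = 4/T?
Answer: 1180528/3 ≈ 3.9351e+5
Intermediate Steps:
u(k) = 11*(-16 + k + 2*k²)/k (u(k) = (((k² + k*k) - 16) + k)*(4/k + 7/k) = (((k² + k²) - 16) + k)*(11/k) = ((2*k² - 16) + k)*(11/k) = ((-16 + 2*k²) + k)*(11/k) = (-16 + k + 2*k²)*(11/k) = 11*(-16 + k + 2*k²)/k)
354 - 554*u(-33) = 354 - 554*(11 - 176/(-33) + 22*(-33)) = 354 - 554*(11 - 176*(-1/33) - 726) = 354 - 554*(11 + 16/3 - 726) = 354 - 554*(-2129/3) = 354 + 1179466/3 = 1180528/3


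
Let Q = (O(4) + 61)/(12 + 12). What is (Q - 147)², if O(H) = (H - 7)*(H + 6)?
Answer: 12229009/576 ≈ 21231.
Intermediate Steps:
O(H) = (-7 + H)*(6 + H)
Q = 31/24 (Q = ((-42 + 4² - 1*4) + 61)/(12 + 12) = ((-42 + 16 - 4) + 61)/24 = (-30 + 61)*(1/24) = 31*(1/24) = 31/24 ≈ 1.2917)
(Q - 147)² = (31/24 - 147)² = (-3497/24)² = 12229009/576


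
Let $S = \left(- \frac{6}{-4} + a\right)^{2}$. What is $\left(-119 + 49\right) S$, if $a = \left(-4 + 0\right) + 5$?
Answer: $- \frac{875}{2} \approx -437.5$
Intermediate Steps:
$a = 1$ ($a = -4 + 5 = 1$)
$S = \frac{25}{4}$ ($S = \left(- \frac{6}{-4} + 1\right)^{2} = \left(\left(-6\right) \left(- \frac{1}{4}\right) + 1\right)^{2} = \left(\frac{3}{2} + 1\right)^{2} = \left(\frac{5}{2}\right)^{2} = \frac{25}{4} \approx 6.25$)
$\left(-119 + 49\right) S = \left(-119 + 49\right) \frac{25}{4} = \left(-70\right) \frac{25}{4} = - \frac{875}{2}$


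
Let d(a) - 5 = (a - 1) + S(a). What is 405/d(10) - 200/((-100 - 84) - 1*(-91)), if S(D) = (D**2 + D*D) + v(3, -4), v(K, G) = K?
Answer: 2615/651 ≈ 4.0169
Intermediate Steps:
S(D) = 3 + 2*D**2 (S(D) = (D**2 + D*D) + 3 = (D**2 + D**2) + 3 = 2*D**2 + 3 = 3 + 2*D**2)
d(a) = 7 + a + 2*a**2 (d(a) = 5 + ((a - 1) + (3 + 2*a**2)) = 5 + ((-1 + a) + (3 + 2*a**2)) = 5 + (2 + a + 2*a**2) = 7 + a + 2*a**2)
405/d(10) - 200/((-100 - 84) - 1*(-91)) = 405/(7 + 10 + 2*10**2) - 200/((-100 - 84) - 1*(-91)) = 405/(7 + 10 + 2*100) - 200/(-184 + 91) = 405/(7 + 10 + 200) - 200/(-93) = 405/217 - 200*(-1/93) = 405*(1/217) + 200/93 = 405/217 + 200/93 = 2615/651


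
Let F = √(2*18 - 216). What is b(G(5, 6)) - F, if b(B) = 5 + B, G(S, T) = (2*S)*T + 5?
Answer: 70 - 6*I*√5 ≈ 70.0 - 13.416*I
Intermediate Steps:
G(S, T) = 5 + 2*S*T (G(S, T) = 2*S*T + 5 = 5 + 2*S*T)
F = 6*I*√5 (F = √(36 - 216) = √(-180) = 6*I*√5 ≈ 13.416*I)
b(G(5, 6)) - F = (5 + (5 + 2*5*6)) - 6*I*√5 = (5 + (5 + 60)) - 6*I*√5 = (5 + 65) - 6*I*√5 = 70 - 6*I*√5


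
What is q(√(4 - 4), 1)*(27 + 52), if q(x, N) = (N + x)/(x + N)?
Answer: 79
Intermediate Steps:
q(x, N) = 1 (q(x, N) = (N + x)/(N + x) = 1)
q(√(4 - 4), 1)*(27 + 52) = 1*(27 + 52) = 1*79 = 79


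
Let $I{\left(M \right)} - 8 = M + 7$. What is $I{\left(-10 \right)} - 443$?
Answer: $-438$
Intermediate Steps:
$I{\left(M \right)} = 15 + M$ ($I{\left(M \right)} = 8 + \left(M + 7\right) = 8 + \left(7 + M\right) = 15 + M$)
$I{\left(-10 \right)} - 443 = \left(15 - 10\right) - 443 = 5 - 443 = -438$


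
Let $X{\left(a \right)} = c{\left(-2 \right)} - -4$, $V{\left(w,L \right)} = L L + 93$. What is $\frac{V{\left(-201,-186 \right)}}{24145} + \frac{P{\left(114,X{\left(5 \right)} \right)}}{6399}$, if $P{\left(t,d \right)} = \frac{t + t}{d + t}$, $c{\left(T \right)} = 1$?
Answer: $\frac{8806839823}{6128652915} \approx 1.437$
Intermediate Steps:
$V{\left(w,L \right)} = 93 + L^{2}$ ($V{\left(w,L \right)} = L^{2} + 93 = 93 + L^{2}$)
$X{\left(a \right)} = 5$ ($X{\left(a \right)} = 1 - -4 = 1 + 4 = 5$)
$P{\left(t,d \right)} = \frac{2 t}{d + t}$
$\frac{V{\left(-201,-186 \right)}}{24145} + \frac{P{\left(114,X{\left(5 \right)} \right)}}{6399} = \frac{93 + \left(-186\right)^{2}}{24145} + \frac{2 \cdot 114 \frac{1}{5 + 114}}{6399} = \left(93 + 34596\right) \frac{1}{24145} + 2 \cdot 114 \cdot \frac{1}{119} \cdot \frac{1}{6399} = 34689 \cdot \frac{1}{24145} + 2 \cdot 114 \cdot \frac{1}{119} \cdot \frac{1}{6399} = \frac{34689}{24145} + \frac{228}{119} \cdot \frac{1}{6399} = \frac{34689}{24145} + \frac{76}{253827} = \frac{8806839823}{6128652915}$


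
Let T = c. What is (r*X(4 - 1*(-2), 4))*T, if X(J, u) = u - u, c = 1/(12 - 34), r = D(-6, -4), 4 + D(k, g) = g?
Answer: 0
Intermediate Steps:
D(k, g) = -4 + g
r = -8 (r = -4 - 4 = -8)
c = -1/22 (c = 1/(-22) = -1/22 ≈ -0.045455)
X(J, u) = 0
T = -1/22 ≈ -0.045455
(r*X(4 - 1*(-2), 4))*T = -8*0*(-1/22) = 0*(-1/22) = 0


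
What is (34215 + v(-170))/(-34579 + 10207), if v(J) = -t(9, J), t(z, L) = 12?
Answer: -11401/8124 ≈ -1.4034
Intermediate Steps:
v(J) = -12 (v(J) = -1*12 = -12)
(34215 + v(-170))/(-34579 + 10207) = (34215 - 12)/(-34579 + 10207) = 34203/(-24372) = 34203*(-1/24372) = -11401/8124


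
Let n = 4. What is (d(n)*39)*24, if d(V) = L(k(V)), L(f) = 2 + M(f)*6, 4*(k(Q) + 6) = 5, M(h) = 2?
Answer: 13104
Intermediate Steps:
k(Q) = -19/4 (k(Q) = -6 + (1/4)*5 = -6 + 5/4 = -19/4)
L(f) = 14 (L(f) = 2 + 2*6 = 2 + 12 = 14)
d(V) = 14
(d(n)*39)*24 = (14*39)*24 = 546*24 = 13104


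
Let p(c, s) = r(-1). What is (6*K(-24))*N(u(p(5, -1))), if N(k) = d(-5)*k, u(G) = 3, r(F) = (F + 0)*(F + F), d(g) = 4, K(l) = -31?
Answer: -2232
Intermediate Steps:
r(F) = 2*F² (r(F) = F*(2*F) = 2*F²)
p(c, s) = 2 (p(c, s) = 2*(-1)² = 2*1 = 2)
N(k) = 4*k
(6*K(-24))*N(u(p(5, -1))) = (6*(-31))*(4*3) = -186*12 = -2232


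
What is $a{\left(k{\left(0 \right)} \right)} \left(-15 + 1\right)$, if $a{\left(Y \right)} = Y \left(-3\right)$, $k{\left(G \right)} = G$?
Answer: $0$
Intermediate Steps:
$a{\left(Y \right)} = - 3 Y$
$a{\left(k{\left(0 \right)} \right)} \left(-15 + 1\right) = \left(-3\right) 0 \left(-15 + 1\right) = 0 \left(-14\right) = 0$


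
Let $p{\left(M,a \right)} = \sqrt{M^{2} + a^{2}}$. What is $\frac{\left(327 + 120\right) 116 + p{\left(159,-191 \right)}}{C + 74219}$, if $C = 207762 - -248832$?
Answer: $\frac{51852}{530813} + \frac{\sqrt{61762}}{530813} \approx 0.098152$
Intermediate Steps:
$C = 456594$ ($C = 207762 + 248832 = 456594$)
$\frac{\left(327 + 120\right) 116 + p{\left(159,-191 \right)}}{C + 74219} = \frac{\left(327 + 120\right) 116 + \sqrt{159^{2} + \left(-191\right)^{2}}}{456594 + 74219} = \frac{447 \cdot 116 + \sqrt{25281 + 36481}}{530813} = \left(51852 + \sqrt{61762}\right) \frac{1}{530813} = \frac{51852}{530813} + \frac{\sqrt{61762}}{530813}$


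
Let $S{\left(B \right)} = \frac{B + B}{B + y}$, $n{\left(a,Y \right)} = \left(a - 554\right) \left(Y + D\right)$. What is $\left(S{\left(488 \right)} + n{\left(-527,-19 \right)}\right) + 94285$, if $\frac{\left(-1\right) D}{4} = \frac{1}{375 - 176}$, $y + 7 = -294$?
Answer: $\frac{4273948324}{37213} \approx 1.1485 \cdot 10^{5}$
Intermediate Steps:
$y = -301$ ($y = -7 - 294 = -301$)
$D = - \frac{4}{199}$ ($D = - \frac{4}{375 - 176} = - \frac{4}{199} \approx -0.020101$)
$n{\left(a,Y \right)} = \left(-554 + a\right) \left(- \frac{4}{199} + Y\right)$ ($n{\left(a,Y \right)} = \left(a - 554\right) \left(Y - \frac{4}{199}\right) = \left(-554 + a\right) \left(- \frac{4}{199} + Y\right)$)
$S{\left(B \right)} = \frac{2 B}{-301 + B}$ ($S{\left(B \right)} = \frac{B + B}{B - 301} = \frac{2 B}{-301 + B}$)
$\left(S{\left(488 \right)} + n{\left(-527,-19 \right)}\right) + 94285 = \left(2 \cdot 488 \frac{1}{-301 + 488} - - \frac{4091585}{199}\right) + 94285 = \left(2 \cdot 488 \cdot \frac{1}{187} + \left(\frac{2216}{199} + 10526 + \frac{2108}{199} + 10013\right)\right) + 94285 = \left(2 \cdot 488 \cdot \frac{1}{187} + \frac{4091585}{199}\right) + 94285 = \left(\frac{976}{187} + \frac{4091585}{199}\right) + 94285 = \frac{765320619}{37213} + 94285 = \frac{4273948324}{37213}$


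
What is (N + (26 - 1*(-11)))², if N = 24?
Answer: 3721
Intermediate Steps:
(N + (26 - 1*(-11)))² = (24 + (26 - 1*(-11)))² = (24 + (26 + 11))² = (24 + 37)² = 61² = 3721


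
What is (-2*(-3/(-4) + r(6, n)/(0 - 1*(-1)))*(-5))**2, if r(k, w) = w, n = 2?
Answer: 3025/4 ≈ 756.25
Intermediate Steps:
(-2*(-3/(-4) + r(6, n)/(0 - 1*(-1)))*(-5))**2 = (-2*(-3/(-4) + 2/(0 - 1*(-1)))*(-5))**2 = (-2*(-3*(-1/4) + 2/(0 + 1))*(-5))**2 = (-2*(3/4 + 2/1)*(-5))**2 = (-2*(3/4 + 2*1)*(-5))**2 = (-2*(3/4 + 2)*(-5))**2 = (-2*11/4*(-5))**2 = (-11/2*(-5))**2 = (55/2)**2 = 3025/4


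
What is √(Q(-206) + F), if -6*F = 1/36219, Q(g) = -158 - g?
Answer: 7*√5140176334/72438 ≈ 6.9282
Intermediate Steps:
F = -1/217314 (F = -⅙/36219 = -⅙*1/36219 = -1/217314 ≈ -4.6016e-6)
√(Q(-206) + F) = √((-158 - 1*(-206)) - 1/217314) = √((-158 + 206) - 1/217314) = √(48 - 1/217314) = √(10431071/217314) = 7*√5140176334/72438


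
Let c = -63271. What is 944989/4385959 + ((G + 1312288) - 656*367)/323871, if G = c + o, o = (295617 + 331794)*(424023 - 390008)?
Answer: 93607168600381789/1420484927289 ≈ 65898.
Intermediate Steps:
o = 21341385165 (o = 627411*34015 = 21341385165)
G = 21341321894 (G = -63271 + 21341385165 = 21341321894)
944989/4385959 + ((G + 1312288) - 656*367)/323871 = 944989/4385959 + ((21341321894 + 1312288) - 656*367)/323871 = 944989*(1/4385959) + (21342634182 - 240752)*(1/323871) = 944989/4385959 + 21342393430*(1/323871) = 944989/4385959 + 21342393430/323871 = 93607168600381789/1420484927289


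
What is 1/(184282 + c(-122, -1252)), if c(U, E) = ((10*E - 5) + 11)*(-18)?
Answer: 1/409534 ≈ 2.4418e-6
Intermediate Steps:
c(U, E) = -108 - 180*E (c(U, E) = ((-5 + 10*E) + 11)*(-18) = (6 + 10*E)*(-18) = -108 - 180*E)
1/(184282 + c(-122, -1252)) = 1/(184282 + (-108 - 180*(-1252))) = 1/(184282 + (-108 + 225360)) = 1/(184282 + 225252) = 1/409534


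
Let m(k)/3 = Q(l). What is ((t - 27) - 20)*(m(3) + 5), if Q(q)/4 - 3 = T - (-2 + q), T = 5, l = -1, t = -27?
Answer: -10138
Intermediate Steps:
Q(q) = 40 - 4*q (Q(q) = 12 + 4*(5 - (-2 + q)) = 12 + 4*(5 + (2 - q)) = 12 + 4*(7 - q) = 12 + (28 - 4*q) = 40 - 4*q)
m(k) = 132 (m(k) = 3*(40 - 4*(-1)) = 3*(40 + 4) = 3*44 = 132)
((t - 27) - 20)*(m(3) + 5) = ((-27 - 27) - 20)*(132 + 5) = (-54 - 20)*137 = -74*137 = -10138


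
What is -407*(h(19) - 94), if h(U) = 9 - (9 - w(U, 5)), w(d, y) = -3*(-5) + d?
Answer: 24420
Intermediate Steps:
w(d, y) = 15 + d
h(U) = 15 + U (h(U) = 9 - (9 - (15 + U)) = 9 - (9 + (-15 - U)) = 9 - (-6 - U) = 9 + (6 + U) = 15 + U)
-407*(h(19) - 94) = -407*((15 + 19) - 94) = -407*(34 - 94) = -407*(-60) = 24420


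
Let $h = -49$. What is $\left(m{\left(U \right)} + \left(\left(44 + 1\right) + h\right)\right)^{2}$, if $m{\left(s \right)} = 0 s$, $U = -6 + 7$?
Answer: $16$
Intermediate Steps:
$U = 1$
$m{\left(s \right)} = 0$
$\left(m{\left(U \right)} + \left(\left(44 + 1\right) + h\right)\right)^{2} = \left(0 + \left(\left(44 + 1\right) - 49\right)\right)^{2} = \left(0 + \left(45 - 49\right)\right)^{2} = \left(0 - 4\right)^{2} = \left(-4\right)^{2} = 16$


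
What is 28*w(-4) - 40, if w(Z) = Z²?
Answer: 408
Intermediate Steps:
28*w(-4) - 40 = 28*(-4)² - 40 = 28*16 - 40 = 448 - 40 = 408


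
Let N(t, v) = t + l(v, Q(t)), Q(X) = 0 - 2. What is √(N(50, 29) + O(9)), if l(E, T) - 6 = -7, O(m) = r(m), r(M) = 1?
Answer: 5*√2 ≈ 7.0711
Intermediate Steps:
O(m) = 1
Q(X) = -2
l(E, T) = -1 (l(E, T) = 6 - 7 = -1)
N(t, v) = -1 + t (N(t, v) = t - 1 = -1 + t)
√(N(50, 29) + O(9)) = √((-1 + 50) + 1) = √(49 + 1) = √50 = 5*√2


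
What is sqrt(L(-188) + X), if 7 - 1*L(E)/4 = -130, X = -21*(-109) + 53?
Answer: 17*sqrt(10) ≈ 53.759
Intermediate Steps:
X = 2342 (X = 2289 + 53 = 2342)
L(E) = 548 (L(E) = 28 - 4*(-130) = 28 + 520 = 548)
sqrt(L(-188) + X) = sqrt(548 + 2342) = sqrt(2890) = 17*sqrt(10)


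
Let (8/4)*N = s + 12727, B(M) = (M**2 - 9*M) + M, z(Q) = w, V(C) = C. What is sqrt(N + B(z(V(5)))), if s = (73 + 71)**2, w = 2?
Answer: sqrt(66878)/2 ≈ 129.30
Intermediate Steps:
s = 20736 (s = 144**2 = 20736)
z(Q) = 2
B(M) = M**2 - 8*M
N = 33463/2 (N = (20736 + 12727)/2 = (1/2)*33463 = 33463/2 ≈ 16732.)
sqrt(N + B(z(V(5)))) = sqrt(33463/2 + 2*(-8 + 2)) = sqrt(33463/2 + 2*(-6)) = sqrt(33463/2 - 12) = sqrt(33439/2) = sqrt(66878)/2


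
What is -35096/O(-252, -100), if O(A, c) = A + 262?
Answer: -17548/5 ≈ -3509.6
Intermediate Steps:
O(A, c) = 262 + A
-35096/O(-252, -100) = -35096/(262 - 252) = -35096/10 = -35096*1/10 = -17548/5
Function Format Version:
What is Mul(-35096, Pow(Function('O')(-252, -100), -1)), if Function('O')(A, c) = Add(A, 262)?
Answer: Rational(-17548, 5) ≈ -3509.6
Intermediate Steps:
Function('O')(A, c) = Add(262, A)
Mul(-35096, Pow(Function('O')(-252, -100), -1)) = Mul(-35096, Pow(Add(262, -252), -1)) = Mul(-35096, Pow(10, -1)) = Mul(-35096, Rational(1, 10)) = Rational(-17548, 5)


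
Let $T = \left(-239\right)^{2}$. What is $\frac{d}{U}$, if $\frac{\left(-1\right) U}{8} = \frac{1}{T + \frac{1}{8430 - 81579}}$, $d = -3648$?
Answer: $\frac{635108292256}{24383} \approx 2.6047 \cdot 10^{7}$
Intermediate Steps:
$T = 57121$
$U = - \frac{146298}{1044586007}$ ($U = - \frac{8}{57121 + \frac{1}{8430 - 81579}} = - \frac{8}{57121 + \frac{1}{-73149}} = - \frac{8}{57121 - \frac{1}{73149}} = - \frac{8}{\frac{4178344028}{73149}} = \left(-8\right) \frac{73149}{4178344028} = - \frac{146298}{1044586007} \approx -0.00014005$)
$\frac{d}{U} = - \frac{3648}{- \frac{146298}{1044586007}} = \left(-3648\right) \left(- \frac{1044586007}{146298}\right) = \frac{635108292256}{24383}$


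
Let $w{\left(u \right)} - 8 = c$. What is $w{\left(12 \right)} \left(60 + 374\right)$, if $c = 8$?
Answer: $6944$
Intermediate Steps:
$w{\left(u \right)} = 16$ ($w{\left(u \right)} = 8 + 8 = 16$)
$w{\left(12 \right)} \left(60 + 374\right) = 16 \left(60 + 374\right) = 16 \cdot 434 = 6944$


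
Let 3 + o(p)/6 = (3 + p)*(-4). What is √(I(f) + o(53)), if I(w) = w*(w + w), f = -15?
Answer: 4*I*√57 ≈ 30.199*I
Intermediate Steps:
I(w) = 2*w² (I(w) = w*(2*w) = 2*w²)
o(p) = -90 - 24*p (o(p) = -18 + 6*((3 + p)*(-4)) = -18 + 6*(-12 - 4*p) = -18 + (-72 - 24*p) = -90 - 24*p)
√(I(f) + o(53)) = √(2*(-15)² + (-90 - 24*53)) = √(2*225 + (-90 - 1272)) = √(450 - 1362) = √(-912) = 4*I*√57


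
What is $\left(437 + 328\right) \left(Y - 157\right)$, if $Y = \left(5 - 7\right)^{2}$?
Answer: $-117045$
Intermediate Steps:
$Y = 4$ ($Y = \left(-2\right)^{2} = 4$)
$\left(437 + 328\right) \left(Y - 157\right) = \left(437 + 328\right) \left(4 - 157\right) = 765 \left(-153\right) = -117045$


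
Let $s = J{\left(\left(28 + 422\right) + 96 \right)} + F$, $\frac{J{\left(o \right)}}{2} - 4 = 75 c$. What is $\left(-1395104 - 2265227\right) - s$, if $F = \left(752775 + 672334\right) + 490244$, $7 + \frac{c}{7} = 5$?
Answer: $-5573592$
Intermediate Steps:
$c = -14$ ($c = -49 + 7 \cdot 5 = -49 + 35 = -14$)
$J{\left(o \right)} = -2092$ ($J{\left(o \right)} = 8 + 2 \cdot 75 \left(-14\right) = 8 + 2 \left(-1050\right) = 8 - 2100 = -2092$)
$F = 1915353$ ($F = 1425109 + 490244 = 1915353$)
$s = 1913261$ ($s = -2092 + 1915353 = 1913261$)
$\left(-1395104 - 2265227\right) - s = \left(-1395104 - 2265227\right) - 1913261 = -3660331 - 1913261 = -5573592$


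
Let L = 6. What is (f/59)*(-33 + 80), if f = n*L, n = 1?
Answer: 282/59 ≈ 4.7797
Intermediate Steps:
f = 6 (f = 1*6 = 6)
(f/59)*(-33 + 80) = (6/59)*(-33 + 80) = (6*(1/59))*47 = (6/59)*47 = 282/59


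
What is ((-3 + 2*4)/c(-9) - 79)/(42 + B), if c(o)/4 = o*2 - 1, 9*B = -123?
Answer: -18027/6460 ≈ -2.7906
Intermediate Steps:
B = -41/3 (B = (⅑)*(-123) = -41/3 ≈ -13.667)
c(o) = -4 + 8*o (c(o) = 4*(o*2 - 1) = 4*(2*o - 1) = 4*(-1 + 2*o) = -4 + 8*o)
((-3 + 2*4)/c(-9) - 79)/(42 + B) = ((-3 + 2*4)/(-4 + 8*(-9)) - 79)/(42 - 41/3) = ((-3 + 8)/(-4 - 72) - 79)/(85/3) = 3*(5/(-76) - 79)/85 = 3*(5*(-1/76) - 79)/85 = 3*(-5/76 - 79)/85 = (3/85)*(-6009/76) = -18027/6460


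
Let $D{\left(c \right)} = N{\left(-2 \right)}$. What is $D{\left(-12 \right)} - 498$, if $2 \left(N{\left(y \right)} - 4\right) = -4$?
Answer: $-496$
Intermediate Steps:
$N{\left(y \right)} = 2$ ($N{\left(y \right)} = 4 + \frac{1}{2} \left(-4\right) = 4 - 2 = 2$)
$D{\left(c \right)} = 2$
$D{\left(-12 \right)} - 498 = 2 - 498 = -496$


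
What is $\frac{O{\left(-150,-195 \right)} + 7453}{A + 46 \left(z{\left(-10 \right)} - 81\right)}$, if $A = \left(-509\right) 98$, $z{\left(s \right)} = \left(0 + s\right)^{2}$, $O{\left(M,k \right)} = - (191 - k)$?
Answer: $- \frac{7067}{49008} \approx -0.1442$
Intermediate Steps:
$O{\left(M,k \right)} = -191 + k$
$z{\left(s \right)} = s^{2}$
$A = -49882$
$\frac{O{\left(-150,-195 \right)} + 7453}{A + 46 \left(z{\left(-10 \right)} - 81\right)} = \frac{\left(-191 - 195\right) + 7453}{-49882 + 46 \left(\left(-10\right)^{2} - 81\right)} = \frac{-386 + 7453}{-49882 + 46 \left(100 - 81\right)} = \frac{7067}{-49882 + 46 \cdot 19} = \frac{7067}{-49882 + 874} = \frac{7067}{-49008} = 7067 \left(- \frac{1}{49008}\right) = - \frac{7067}{49008}$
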